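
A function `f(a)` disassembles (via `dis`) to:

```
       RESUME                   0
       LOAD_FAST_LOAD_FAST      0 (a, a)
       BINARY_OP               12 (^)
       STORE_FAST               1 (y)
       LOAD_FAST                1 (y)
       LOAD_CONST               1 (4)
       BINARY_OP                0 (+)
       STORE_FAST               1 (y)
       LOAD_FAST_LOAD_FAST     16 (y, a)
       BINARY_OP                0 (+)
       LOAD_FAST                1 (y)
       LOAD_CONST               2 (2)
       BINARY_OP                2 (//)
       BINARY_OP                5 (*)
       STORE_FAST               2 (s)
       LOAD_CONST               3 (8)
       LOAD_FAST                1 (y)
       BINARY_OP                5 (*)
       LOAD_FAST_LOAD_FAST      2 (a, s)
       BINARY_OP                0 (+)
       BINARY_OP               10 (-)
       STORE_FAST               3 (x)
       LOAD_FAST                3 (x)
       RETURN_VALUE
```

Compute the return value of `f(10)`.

LOAD_FAST_LOAD_FAST a,a → push 10,10. Stack: [10, 10]
BINARY_OP ^ → 10 ^ 10 = 0. Stack: [0]
STORE_FAST y → y=0. Stack: []
LOAD_FAST y → push 0. Stack: [0]
LOAD_CONST → push 4. Stack: [0, 4]
BINARY_OP + → 0 + 4 = 4. Stack: [4]
STORE_FAST y → y=4. Stack: []
LOAD_FAST_LOAD_FAST y,a → push 4,10. Stack: [4, 10]
BINARY_OP + → 4 + 10 = 14. Stack: [14]
LOAD_FAST y → push 4. Stack: [14, 4]
LOAD_CONST → push 2. Stack: [14, 4, 2]
BINARY_OP // → 4 // 2 = 2. Stack: [14, 2]
BINARY_OP * → 14 * 2 = 28. Stack: [28]
STORE_FAST s → s=28. Stack: []
LOAD_CONST → push 8. Stack: [8]
LOAD_FAST y → push 4. Stack: [8, 4]
BINARY_OP * → 8 * 4 = 32. Stack: [32]
LOAD_FAST_LOAD_FAST a,s → push 10,28. Stack: [32, 10, 28]
BINARY_OP + → 10 + 28 = 38. Stack: [32, 38]
BINARY_OP - → 32 - 38 = -6. Stack: [-6]
STORE_FAST x → x=-6. Stack: []
LOAD_FAST x → push -6. Stack: [-6]
RETURN_VALUE → return -6.

-6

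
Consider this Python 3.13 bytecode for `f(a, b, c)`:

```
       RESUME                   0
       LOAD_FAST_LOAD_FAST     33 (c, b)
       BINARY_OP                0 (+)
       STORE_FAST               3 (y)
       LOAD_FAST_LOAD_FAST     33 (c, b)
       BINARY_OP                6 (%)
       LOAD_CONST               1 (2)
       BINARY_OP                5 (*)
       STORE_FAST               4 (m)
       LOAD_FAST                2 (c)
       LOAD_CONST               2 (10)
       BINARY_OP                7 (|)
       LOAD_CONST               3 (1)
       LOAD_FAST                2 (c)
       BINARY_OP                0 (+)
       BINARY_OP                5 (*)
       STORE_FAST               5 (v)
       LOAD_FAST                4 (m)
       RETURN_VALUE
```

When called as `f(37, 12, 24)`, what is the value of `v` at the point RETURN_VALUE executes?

LOAD_FAST_LOAD_FAST c,b → push 24,12. Stack: [24, 12]
BINARY_OP + → 24 + 12 = 36. Stack: [36]
STORE_FAST y → y=36. Stack: []
LOAD_FAST_LOAD_FAST c,b → push 24,12. Stack: [24, 12]
BINARY_OP % → 24 % 12 = 0. Stack: [0]
LOAD_CONST → push 2. Stack: [0, 2]
BINARY_OP * → 0 * 2 = 0. Stack: [0]
STORE_FAST m → m=0. Stack: []
LOAD_FAST c → push 24. Stack: [24]
LOAD_CONST → push 10. Stack: [24, 10]
BINARY_OP | → 24 | 10 = 26. Stack: [26]
LOAD_CONST → push 1. Stack: [26, 1]
LOAD_FAST c → push 24. Stack: [26, 1, 24]
BINARY_OP + → 1 + 24 = 25. Stack: [26, 25]
BINARY_OP * → 26 * 25 = 650. Stack: [650]
STORE_FAST v → v=650. Stack: []
LOAD_FAST m → push 0. Stack: [0]
RETURN_VALUE → return 0.

650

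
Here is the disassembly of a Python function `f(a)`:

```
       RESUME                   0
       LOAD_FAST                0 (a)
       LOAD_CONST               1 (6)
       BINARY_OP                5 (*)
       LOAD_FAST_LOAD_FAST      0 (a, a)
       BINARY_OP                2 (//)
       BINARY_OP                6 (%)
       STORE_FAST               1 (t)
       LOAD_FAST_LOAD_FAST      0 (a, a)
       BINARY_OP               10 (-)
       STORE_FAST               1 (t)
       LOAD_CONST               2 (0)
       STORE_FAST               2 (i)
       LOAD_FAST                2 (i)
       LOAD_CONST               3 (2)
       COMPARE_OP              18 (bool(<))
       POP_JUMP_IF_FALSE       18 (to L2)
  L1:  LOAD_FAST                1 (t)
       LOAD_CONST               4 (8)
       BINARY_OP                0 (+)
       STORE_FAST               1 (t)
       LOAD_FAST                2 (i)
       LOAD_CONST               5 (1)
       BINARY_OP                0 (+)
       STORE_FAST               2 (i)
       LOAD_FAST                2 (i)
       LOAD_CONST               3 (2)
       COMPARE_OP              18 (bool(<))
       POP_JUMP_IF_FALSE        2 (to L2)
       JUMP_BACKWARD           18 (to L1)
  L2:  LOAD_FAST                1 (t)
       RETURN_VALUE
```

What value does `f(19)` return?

16

LOAD_FAST a → push 19. Stack: [19]
LOAD_CONST → push 6. Stack: [19, 6]
BINARY_OP * → 19 * 6 = 114. Stack: [114]
LOAD_FAST_LOAD_FAST a,a → push 19,19. Stack: [114, 19, 19]
BINARY_OP // → 19 // 19 = 1. Stack: [114, 1]
BINARY_OP % → 114 % 1 = 0. Stack: [0]
STORE_FAST t → t=0. Stack: []
LOAD_FAST_LOAD_FAST a,a → push 19,19. Stack: [19, 19]
BINARY_OP - → 19 - 19 = 0. Stack: [0]
STORE_FAST t → t=0. Stack: []
LOAD_CONST → push 0. Stack: [0]
STORE_FAST i → i=0. Stack: []
LOAD_FAST i → push 0. Stack: [0]
LOAD_CONST → push 2. Stack: [0, 2]
COMPARE_OP bool(<) → 0 vs 2 = True. Stack: [True]
POP_JUMP_IF_FALSE → pop True; no jump. Stack: []
LOAD_FAST t → push 0. Stack: [0]
LOAD_CONST → push 8. Stack: [0, 8]
BINARY_OP + → 0 + 8 = 8. Stack: [8]
STORE_FAST t → t=8. Stack: []
LOAD_FAST i → push 0. Stack: [0]
LOAD_CONST → push 1. Stack: [0, 1]
BINARY_OP + → 0 + 1 = 1. Stack: [1]
STORE_FAST i → i=1. Stack: []
LOAD_FAST i → push 1. Stack: [1]
LOAD_CONST → push 2. Stack: [1, 2]
COMPARE_OP bool(<) → 1 vs 2 = True. Stack: [True]
POP_JUMP_IF_FALSE → pop True; no jump. Stack: []
LOAD_FAST t → push 8. Stack: [8]
LOAD_CONST → push 8. Stack: [8, 8]
BINARY_OP + → 8 + 8 = 16. Stack: [16]
STORE_FAST t → t=16. Stack: []
LOAD_FAST i → push 1. Stack: [1]
LOAD_CONST → push 1. Stack: [1, 1]
BINARY_OP + → 1 + 1 = 2. Stack: [2]
STORE_FAST i → i=2. Stack: []
LOAD_FAST i → push 2. Stack: [2]
LOAD_CONST → push 2. Stack: [2, 2]
COMPARE_OP bool(<) → 2 vs 2 = False. Stack: [False]
POP_JUMP_IF_FALSE → pop False; jump. Stack: []
LOAD_FAST t → push 16. Stack: [16]
RETURN_VALUE → return 16.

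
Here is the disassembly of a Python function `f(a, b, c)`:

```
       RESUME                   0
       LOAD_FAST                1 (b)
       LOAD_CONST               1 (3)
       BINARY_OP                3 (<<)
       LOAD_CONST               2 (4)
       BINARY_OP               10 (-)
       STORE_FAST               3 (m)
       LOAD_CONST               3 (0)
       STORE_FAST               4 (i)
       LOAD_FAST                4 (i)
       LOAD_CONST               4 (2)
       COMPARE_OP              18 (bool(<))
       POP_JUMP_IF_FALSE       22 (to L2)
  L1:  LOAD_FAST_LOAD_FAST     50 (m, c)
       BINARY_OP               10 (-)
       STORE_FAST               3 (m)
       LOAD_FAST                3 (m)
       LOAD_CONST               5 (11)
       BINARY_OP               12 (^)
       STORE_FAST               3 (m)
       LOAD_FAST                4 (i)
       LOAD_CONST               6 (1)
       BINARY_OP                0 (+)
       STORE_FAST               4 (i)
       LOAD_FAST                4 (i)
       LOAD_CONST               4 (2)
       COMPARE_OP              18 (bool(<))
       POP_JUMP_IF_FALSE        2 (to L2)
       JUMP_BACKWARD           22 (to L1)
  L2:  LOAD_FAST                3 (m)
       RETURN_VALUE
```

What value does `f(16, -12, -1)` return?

-100

LOAD_FAST b → push -12. Stack: [-12]
LOAD_CONST → push 3. Stack: [-12, 3]
BINARY_OP << → -12 << 3 = -96. Stack: [-96]
LOAD_CONST → push 4. Stack: [-96, 4]
BINARY_OP - → -96 - 4 = -100. Stack: [-100]
STORE_FAST m → m=-100. Stack: []
LOAD_CONST → push 0. Stack: [0]
STORE_FAST i → i=0. Stack: []
LOAD_FAST i → push 0. Stack: [0]
LOAD_CONST → push 2. Stack: [0, 2]
COMPARE_OP bool(<) → 0 vs 2 = True. Stack: [True]
POP_JUMP_IF_FALSE → pop True; no jump. Stack: []
LOAD_FAST_LOAD_FAST m,c → push -100,-1. Stack: [-100, -1]
BINARY_OP - → -100 - -1 = -99. Stack: [-99]
STORE_FAST m → m=-99. Stack: []
LOAD_FAST m → push -99. Stack: [-99]
LOAD_CONST → push 11. Stack: [-99, 11]
BINARY_OP ^ → -99 ^ 11 = -106. Stack: [-106]
STORE_FAST m → m=-106. Stack: []
LOAD_FAST i → push 0. Stack: [0]
LOAD_CONST → push 1. Stack: [0, 1]
BINARY_OP + → 0 + 1 = 1. Stack: [1]
STORE_FAST i → i=1. Stack: []
LOAD_FAST i → push 1. Stack: [1]
LOAD_CONST → push 2. Stack: [1, 2]
COMPARE_OP bool(<) → 1 vs 2 = True. Stack: [True]
POP_JUMP_IF_FALSE → pop True; no jump. Stack: []
LOAD_FAST_LOAD_FAST m,c → push -106,-1. Stack: [-106, -1]
BINARY_OP - → -106 - -1 = -105. Stack: [-105]
STORE_FAST m → m=-105. Stack: []
LOAD_FAST m → push -105. Stack: [-105]
LOAD_CONST → push 11. Stack: [-105, 11]
BINARY_OP ^ → -105 ^ 11 = -100. Stack: [-100]
STORE_FAST m → m=-100. Stack: []
LOAD_FAST i → push 1. Stack: [1]
LOAD_CONST → push 1. Stack: [1, 1]
BINARY_OP + → 1 + 1 = 2. Stack: [2]
STORE_FAST i → i=2. Stack: []
LOAD_FAST i → push 2. Stack: [2]
LOAD_CONST → push 2. Stack: [2, 2]
COMPARE_OP bool(<) → 2 vs 2 = False. Stack: [False]
POP_JUMP_IF_FALSE → pop False; jump. Stack: []
LOAD_FAST m → push -100. Stack: [-100]
RETURN_VALUE → return -100.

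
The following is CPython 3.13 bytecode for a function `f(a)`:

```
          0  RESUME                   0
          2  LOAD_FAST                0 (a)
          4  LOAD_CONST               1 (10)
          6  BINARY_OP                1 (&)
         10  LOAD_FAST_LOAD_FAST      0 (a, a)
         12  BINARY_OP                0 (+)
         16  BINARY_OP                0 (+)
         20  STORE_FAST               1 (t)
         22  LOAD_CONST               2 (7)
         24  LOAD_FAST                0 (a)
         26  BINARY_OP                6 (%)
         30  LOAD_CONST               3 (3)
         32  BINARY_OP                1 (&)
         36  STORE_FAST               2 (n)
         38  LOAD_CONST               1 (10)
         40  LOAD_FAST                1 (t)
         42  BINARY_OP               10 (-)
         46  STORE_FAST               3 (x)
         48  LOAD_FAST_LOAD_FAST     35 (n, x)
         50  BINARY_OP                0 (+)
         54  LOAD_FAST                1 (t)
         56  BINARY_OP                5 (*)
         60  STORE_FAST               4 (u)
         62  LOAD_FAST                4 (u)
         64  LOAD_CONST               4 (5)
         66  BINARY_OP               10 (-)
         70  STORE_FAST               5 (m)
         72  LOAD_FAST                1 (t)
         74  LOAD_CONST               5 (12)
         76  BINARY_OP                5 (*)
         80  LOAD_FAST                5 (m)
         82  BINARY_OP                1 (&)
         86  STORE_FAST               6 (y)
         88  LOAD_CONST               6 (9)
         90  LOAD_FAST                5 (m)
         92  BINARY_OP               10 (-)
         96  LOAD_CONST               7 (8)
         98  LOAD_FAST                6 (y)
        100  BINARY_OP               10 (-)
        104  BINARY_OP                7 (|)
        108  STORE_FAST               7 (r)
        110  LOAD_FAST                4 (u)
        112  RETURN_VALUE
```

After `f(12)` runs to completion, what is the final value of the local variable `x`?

LOAD_FAST a → push 12. Stack: [12]
LOAD_CONST → push 10. Stack: [12, 10]
BINARY_OP & → 12 & 10 = 8. Stack: [8]
LOAD_FAST_LOAD_FAST a,a → push 12,12. Stack: [8, 12, 12]
BINARY_OP + → 12 + 12 = 24. Stack: [8, 24]
BINARY_OP + → 8 + 24 = 32. Stack: [32]
STORE_FAST t → t=32. Stack: []
LOAD_CONST → push 7. Stack: [7]
LOAD_FAST a → push 12. Stack: [7, 12]
BINARY_OP % → 7 % 12 = 7. Stack: [7]
LOAD_CONST → push 3. Stack: [7, 3]
BINARY_OP & → 7 & 3 = 3. Stack: [3]
STORE_FAST n → n=3. Stack: []
LOAD_CONST → push 10. Stack: [10]
LOAD_FAST t → push 32. Stack: [10, 32]
BINARY_OP - → 10 - 32 = -22. Stack: [-22]
STORE_FAST x → x=-22. Stack: []
LOAD_FAST_LOAD_FAST n,x → push 3,-22. Stack: [3, -22]
BINARY_OP + → 3 + -22 = -19. Stack: [-19]
LOAD_FAST t → push 32. Stack: [-19, 32]
BINARY_OP * → -19 * 32 = -608. Stack: [-608]
STORE_FAST u → u=-608. Stack: []
LOAD_FAST u → push -608. Stack: [-608]
LOAD_CONST → push 5. Stack: [-608, 5]
BINARY_OP - → -608 - 5 = -613. Stack: [-613]
STORE_FAST m → m=-613. Stack: []
LOAD_FAST t → push 32. Stack: [32]
LOAD_CONST → push 12. Stack: [32, 12]
BINARY_OP * → 32 * 12 = 384. Stack: [384]
LOAD_FAST m → push -613. Stack: [384, -613]
BINARY_OP & → 384 & -613 = 384. Stack: [384]
STORE_FAST y → y=384. Stack: []
LOAD_CONST → push 9. Stack: [9]
LOAD_FAST m → push -613. Stack: [9, -613]
BINARY_OP - → 9 - -613 = 622. Stack: [622]
LOAD_CONST → push 8. Stack: [622, 8]
LOAD_FAST y → push 384. Stack: [622, 8, 384]
BINARY_OP - → 8 - 384 = -376. Stack: [622, -376]
BINARY_OP | → 622 | -376 = -274. Stack: [-274]
STORE_FAST r → r=-274. Stack: []
LOAD_FAST u → push -608. Stack: [-608]
RETURN_VALUE → return -608.

-22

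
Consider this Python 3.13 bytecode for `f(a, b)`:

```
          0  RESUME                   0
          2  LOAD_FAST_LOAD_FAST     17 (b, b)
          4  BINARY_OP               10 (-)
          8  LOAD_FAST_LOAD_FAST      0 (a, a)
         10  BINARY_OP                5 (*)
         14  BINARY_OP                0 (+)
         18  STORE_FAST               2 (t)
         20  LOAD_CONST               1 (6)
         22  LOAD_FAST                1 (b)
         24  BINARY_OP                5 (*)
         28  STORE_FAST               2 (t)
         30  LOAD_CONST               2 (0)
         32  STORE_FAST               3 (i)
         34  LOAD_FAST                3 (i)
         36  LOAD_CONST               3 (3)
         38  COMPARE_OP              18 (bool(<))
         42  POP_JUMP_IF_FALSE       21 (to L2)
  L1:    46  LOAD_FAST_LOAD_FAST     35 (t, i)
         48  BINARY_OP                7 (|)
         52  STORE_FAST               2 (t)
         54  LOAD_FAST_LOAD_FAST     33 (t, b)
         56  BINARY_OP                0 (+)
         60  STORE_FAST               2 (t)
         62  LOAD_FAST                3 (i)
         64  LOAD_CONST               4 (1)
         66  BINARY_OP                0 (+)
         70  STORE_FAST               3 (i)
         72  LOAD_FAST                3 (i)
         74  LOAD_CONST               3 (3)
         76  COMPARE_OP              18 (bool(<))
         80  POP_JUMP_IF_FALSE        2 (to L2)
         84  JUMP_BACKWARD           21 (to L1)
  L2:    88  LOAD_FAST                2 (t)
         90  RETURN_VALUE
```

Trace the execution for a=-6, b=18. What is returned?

LOAD_FAST_LOAD_FAST b,b → push 18,18. Stack: [18, 18]
BINARY_OP - → 18 - 18 = 0. Stack: [0]
LOAD_FAST_LOAD_FAST a,a → push -6,-6. Stack: [0, -6, -6]
BINARY_OP * → -6 * -6 = 36. Stack: [0, 36]
BINARY_OP + → 0 + 36 = 36. Stack: [36]
STORE_FAST t → t=36. Stack: []
LOAD_CONST → push 6. Stack: [6]
LOAD_FAST b → push 18. Stack: [6, 18]
BINARY_OP * → 6 * 18 = 108. Stack: [108]
STORE_FAST t → t=108. Stack: []
LOAD_CONST → push 0. Stack: [0]
STORE_FAST i → i=0. Stack: []
LOAD_FAST i → push 0. Stack: [0]
LOAD_CONST → push 3. Stack: [0, 3]
COMPARE_OP bool(<) → 0 vs 3 = True. Stack: [True]
POP_JUMP_IF_FALSE → pop True; no jump. Stack: []
LOAD_FAST_LOAD_FAST t,i → push 108,0. Stack: [108, 0]
BINARY_OP | → 108 | 0 = 108. Stack: [108]
STORE_FAST t → t=108. Stack: []
LOAD_FAST_LOAD_FAST t,b → push 108,18. Stack: [108, 18]
BINARY_OP + → 108 + 18 = 126. Stack: [126]
STORE_FAST t → t=126. Stack: []
LOAD_FAST i → push 0. Stack: [0]
LOAD_CONST → push 1. Stack: [0, 1]
BINARY_OP + → 0 + 1 = 1. Stack: [1]
STORE_FAST i → i=1. Stack: []
LOAD_FAST i → push 1. Stack: [1]
LOAD_CONST → push 3. Stack: [1, 3]
COMPARE_OP bool(<) → 1 vs 3 = True. Stack: [True]
POP_JUMP_IF_FALSE → pop True; no jump. Stack: []
LOAD_FAST_LOAD_FAST t,i → push 126,1. Stack: [126, 1]
BINARY_OP | → 126 | 1 = 127. Stack: [127]
STORE_FAST t → t=127. Stack: []
LOAD_FAST_LOAD_FAST t,b → push 127,18. Stack: [127, 18]
BINARY_OP + → 127 + 18 = 145. Stack: [145]
STORE_FAST t → t=145. Stack: []
LOAD_FAST i → push 1. Stack: [1]
LOAD_CONST → push 1. Stack: [1, 1]
BINARY_OP + → 1 + 1 = 2. Stack: [2]
STORE_FAST i → i=2. Stack: []
LOAD_FAST i → push 2. Stack: [2]
LOAD_CONST → push 3. Stack: [2, 3]
COMPARE_OP bool(<) → 2 vs 3 = True. Stack: [True]
POP_JUMP_IF_FALSE → pop True; no jump. Stack: []
LOAD_FAST_LOAD_FAST t,i → push 145,2. Stack: [145, 2]
BINARY_OP | → 145 | 2 = 147. Stack: [147]
STORE_FAST t → t=147. Stack: []
LOAD_FAST_LOAD_FAST t,b → push 147,18. Stack: [147, 18]
BINARY_OP + → 147 + 18 = 165. Stack: [165]
STORE_FAST t → t=165. Stack: []
LOAD_FAST i → push 2. Stack: [2]
LOAD_CONST → push 1. Stack: [2, 1]
BINARY_OP + → 2 + 1 = 3. Stack: [3]
STORE_FAST i → i=3. Stack: []
LOAD_FAST i → push 3. Stack: [3]
LOAD_CONST → push 3. Stack: [3, 3]
COMPARE_OP bool(<) → 3 vs 3 = False. Stack: [False]
POP_JUMP_IF_FALSE → pop False; jump. Stack: []
LOAD_FAST t → push 165. Stack: [165]
RETURN_VALUE → return 165.

165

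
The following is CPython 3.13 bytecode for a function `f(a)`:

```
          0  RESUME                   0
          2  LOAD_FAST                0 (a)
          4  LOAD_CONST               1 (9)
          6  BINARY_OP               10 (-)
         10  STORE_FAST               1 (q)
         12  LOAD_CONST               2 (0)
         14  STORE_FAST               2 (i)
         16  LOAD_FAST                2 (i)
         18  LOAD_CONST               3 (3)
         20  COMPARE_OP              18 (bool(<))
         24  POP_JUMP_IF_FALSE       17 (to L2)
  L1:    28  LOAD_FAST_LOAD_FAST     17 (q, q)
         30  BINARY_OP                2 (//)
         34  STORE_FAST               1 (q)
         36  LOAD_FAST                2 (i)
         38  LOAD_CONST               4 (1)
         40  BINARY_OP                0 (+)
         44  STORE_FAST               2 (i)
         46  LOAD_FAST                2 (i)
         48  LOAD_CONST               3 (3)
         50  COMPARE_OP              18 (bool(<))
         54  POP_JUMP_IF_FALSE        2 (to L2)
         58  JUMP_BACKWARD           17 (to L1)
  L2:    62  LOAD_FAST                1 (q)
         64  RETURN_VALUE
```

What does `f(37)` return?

1

LOAD_FAST a → push 37. Stack: [37]
LOAD_CONST → push 9. Stack: [37, 9]
BINARY_OP - → 37 - 9 = 28. Stack: [28]
STORE_FAST q → q=28. Stack: []
LOAD_CONST → push 0. Stack: [0]
STORE_FAST i → i=0. Stack: []
LOAD_FAST i → push 0. Stack: [0]
LOAD_CONST → push 3. Stack: [0, 3]
COMPARE_OP bool(<) → 0 vs 3 = True. Stack: [True]
POP_JUMP_IF_FALSE → pop True; no jump. Stack: []
LOAD_FAST_LOAD_FAST q,q → push 28,28. Stack: [28, 28]
BINARY_OP // → 28 // 28 = 1. Stack: [1]
STORE_FAST q → q=1. Stack: []
LOAD_FAST i → push 0. Stack: [0]
LOAD_CONST → push 1. Stack: [0, 1]
BINARY_OP + → 0 + 1 = 1. Stack: [1]
STORE_FAST i → i=1. Stack: []
LOAD_FAST i → push 1. Stack: [1]
LOAD_CONST → push 3. Stack: [1, 3]
COMPARE_OP bool(<) → 1 vs 3 = True. Stack: [True]
POP_JUMP_IF_FALSE → pop True; no jump. Stack: []
LOAD_FAST_LOAD_FAST q,q → push 1,1. Stack: [1, 1]
BINARY_OP // → 1 // 1 = 1. Stack: [1]
STORE_FAST q → q=1. Stack: []
LOAD_FAST i → push 1. Stack: [1]
LOAD_CONST → push 1. Stack: [1, 1]
BINARY_OP + → 1 + 1 = 2. Stack: [2]
STORE_FAST i → i=2. Stack: []
LOAD_FAST i → push 2. Stack: [2]
LOAD_CONST → push 3. Stack: [2, 3]
COMPARE_OP bool(<) → 2 vs 3 = True. Stack: [True]
POP_JUMP_IF_FALSE → pop True; no jump. Stack: []
LOAD_FAST_LOAD_FAST q,q → push 1,1. Stack: [1, 1]
BINARY_OP // → 1 // 1 = 1. Stack: [1]
STORE_FAST q → q=1. Stack: []
LOAD_FAST i → push 2. Stack: [2]
LOAD_CONST → push 1. Stack: [2, 1]
BINARY_OP + → 2 + 1 = 3. Stack: [3]
STORE_FAST i → i=3. Stack: []
LOAD_FAST i → push 3. Stack: [3]
LOAD_CONST → push 3. Stack: [3, 3]
COMPARE_OP bool(<) → 3 vs 3 = False. Stack: [False]
POP_JUMP_IF_FALSE → pop False; jump. Stack: []
LOAD_FAST q → push 1. Stack: [1]
RETURN_VALUE → return 1.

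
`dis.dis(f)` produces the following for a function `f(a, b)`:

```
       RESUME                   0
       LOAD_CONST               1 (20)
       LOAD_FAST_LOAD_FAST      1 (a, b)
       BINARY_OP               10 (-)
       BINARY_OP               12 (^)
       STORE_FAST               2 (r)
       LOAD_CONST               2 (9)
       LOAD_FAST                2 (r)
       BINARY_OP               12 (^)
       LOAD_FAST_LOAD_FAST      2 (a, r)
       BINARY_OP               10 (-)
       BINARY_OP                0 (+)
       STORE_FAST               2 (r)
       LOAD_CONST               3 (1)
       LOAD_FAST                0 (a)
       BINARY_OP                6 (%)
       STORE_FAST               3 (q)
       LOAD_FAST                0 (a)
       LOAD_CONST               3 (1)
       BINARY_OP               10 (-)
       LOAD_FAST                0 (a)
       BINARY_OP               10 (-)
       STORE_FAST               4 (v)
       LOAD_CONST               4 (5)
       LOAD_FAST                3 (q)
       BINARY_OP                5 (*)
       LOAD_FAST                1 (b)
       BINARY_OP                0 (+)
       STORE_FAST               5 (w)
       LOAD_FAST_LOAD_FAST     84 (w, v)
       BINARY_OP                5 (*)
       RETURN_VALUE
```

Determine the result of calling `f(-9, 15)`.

LOAD_CONST → push 20. Stack: [20]
LOAD_FAST_LOAD_FAST a,b → push -9,15. Stack: [20, -9, 15]
BINARY_OP - → -9 - 15 = -24. Stack: [20, -24]
BINARY_OP ^ → 20 ^ -24 = -4. Stack: [-4]
STORE_FAST r → r=-4. Stack: []
LOAD_CONST → push 9. Stack: [9]
LOAD_FAST r → push -4. Stack: [9, -4]
BINARY_OP ^ → 9 ^ -4 = -11. Stack: [-11]
LOAD_FAST_LOAD_FAST a,r → push -9,-4. Stack: [-11, -9, -4]
BINARY_OP - → -9 - -4 = -5. Stack: [-11, -5]
BINARY_OP + → -11 + -5 = -16. Stack: [-16]
STORE_FAST r → r=-16. Stack: []
LOAD_CONST → push 1. Stack: [1]
LOAD_FAST a → push -9. Stack: [1, -9]
BINARY_OP % → 1 % -9 = -8. Stack: [-8]
STORE_FAST q → q=-8. Stack: []
LOAD_FAST a → push -9. Stack: [-9]
LOAD_CONST → push 1. Stack: [-9, 1]
BINARY_OP - → -9 - 1 = -10. Stack: [-10]
LOAD_FAST a → push -9. Stack: [-10, -9]
BINARY_OP - → -10 - -9 = -1. Stack: [-1]
STORE_FAST v → v=-1. Stack: []
LOAD_CONST → push 5. Stack: [5]
LOAD_FAST q → push -8. Stack: [5, -8]
BINARY_OP * → 5 * -8 = -40. Stack: [-40]
LOAD_FAST b → push 15. Stack: [-40, 15]
BINARY_OP + → -40 + 15 = -25. Stack: [-25]
STORE_FAST w → w=-25. Stack: []
LOAD_FAST_LOAD_FAST w,v → push -25,-1. Stack: [-25, -1]
BINARY_OP * → -25 * -1 = 25. Stack: [25]
RETURN_VALUE → return 25.

25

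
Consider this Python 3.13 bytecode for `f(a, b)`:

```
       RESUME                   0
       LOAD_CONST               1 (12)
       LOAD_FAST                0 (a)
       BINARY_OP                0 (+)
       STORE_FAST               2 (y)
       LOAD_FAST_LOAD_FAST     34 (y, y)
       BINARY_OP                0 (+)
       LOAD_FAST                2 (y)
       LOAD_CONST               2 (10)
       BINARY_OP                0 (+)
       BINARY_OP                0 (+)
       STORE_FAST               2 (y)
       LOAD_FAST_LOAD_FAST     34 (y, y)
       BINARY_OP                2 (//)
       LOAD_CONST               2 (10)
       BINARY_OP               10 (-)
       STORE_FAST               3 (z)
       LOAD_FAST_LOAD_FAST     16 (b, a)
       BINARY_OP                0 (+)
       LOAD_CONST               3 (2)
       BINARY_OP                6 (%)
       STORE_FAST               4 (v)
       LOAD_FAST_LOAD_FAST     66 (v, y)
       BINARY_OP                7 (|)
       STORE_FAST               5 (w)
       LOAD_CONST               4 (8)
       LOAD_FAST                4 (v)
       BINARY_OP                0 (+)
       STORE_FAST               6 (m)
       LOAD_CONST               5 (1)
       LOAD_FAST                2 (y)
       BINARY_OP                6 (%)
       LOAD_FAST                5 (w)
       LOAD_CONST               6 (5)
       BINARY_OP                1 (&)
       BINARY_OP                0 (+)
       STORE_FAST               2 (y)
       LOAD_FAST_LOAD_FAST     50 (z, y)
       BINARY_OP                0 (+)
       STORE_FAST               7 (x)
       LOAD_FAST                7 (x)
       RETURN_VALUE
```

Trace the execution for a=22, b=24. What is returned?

LOAD_CONST → push 12. Stack: [12]
LOAD_FAST a → push 22. Stack: [12, 22]
BINARY_OP + → 12 + 22 = 34. Stack: [34]
STORE_FAST y → y=34. Stack: []
LOAD_FAST_LOAD_FAST y,y → push 34,34. Stack: [34, 34]
BINARY_OP + → 34 + 34 = 68. Stack: [68]
LOAD_FAST y → push 34. Stack: [68, 34]
LOAD_CONST → push 10. Stack: [68, 34, 10]
BINARY_OP + → 34 + 10 = 44. Stack: [68, 44]
BINARY_OP + → 68 + 44 = 112. Stack: [112]
STORE_FAST y → y=112. Stack: []
LOAD_FAST_LOAD_FAST y,y → push 112,112. Stack: [112, 112]
BINARY_OP // → 112 // 112 = 1. Stack: [1]
LOAD_CONST → push 10. Stack: [1, 10]
BINARY_OP - → 1 - 10 = -9. Stack: [-9]
STORE_FAST z → z=-9. Stack: []
LOAD_FAST_LOAD_FAST b,a → push 24,22. Stack: [24, 22]
BINARY_OP + → 24 + 22 = 46. Stack: [46]
LOAD_CONST → push 2. Stack: [46, 2]
BINARY_OP % → 46 % 2 = 0. Stack: [0]
STORE_FAST v → v=0. Stack: []
LOAD_FAST_LOAD_FAST v,y → push 0,112. Stack: [0, 112]
BINARY_OP | → 0 | 112 = 112. Stack: [112]
STORE_FAST w → w=112. Stack: []
LOAD_CONST → push 8. Stack: [8]
LOAD_FAST v → push 0. Stack: [8, 0]
BINARY_OP + → 8 + 0 = 8. Stack: [8]
STORE_FAST m → m=8. Stack: []
LOAD_CONST → push 1. Stack: [1]
LOAD_FAST y → push 112. Stack: [1, 112]
BINARY_OP % → 1 % 112 = 1. Stack: [1]
LOAD_FAST w → push 112. Stack: [1, 112]
LOAD_CONST → push 5. Stack: [1, 112, 5]
BINARY_OP & → 112 & 5 = 0. Stack: [1, 0]
BINARY_OP + → 1 + 0 = 1. Stack: [1]
STORE_FAST y → y=1. Stack: []
LOAD_FAST_LOAD_FAST z,y → push -9,1. Stack: [-9, 1]
BINARY_OP + → -9 + 1 = -8. Stack: [-8]
STORE_FAST x → x=-8. Stack: []
LOAD_FAST x → push -8. Stack: [-8]
RETURN_VALUE → return -8.

-8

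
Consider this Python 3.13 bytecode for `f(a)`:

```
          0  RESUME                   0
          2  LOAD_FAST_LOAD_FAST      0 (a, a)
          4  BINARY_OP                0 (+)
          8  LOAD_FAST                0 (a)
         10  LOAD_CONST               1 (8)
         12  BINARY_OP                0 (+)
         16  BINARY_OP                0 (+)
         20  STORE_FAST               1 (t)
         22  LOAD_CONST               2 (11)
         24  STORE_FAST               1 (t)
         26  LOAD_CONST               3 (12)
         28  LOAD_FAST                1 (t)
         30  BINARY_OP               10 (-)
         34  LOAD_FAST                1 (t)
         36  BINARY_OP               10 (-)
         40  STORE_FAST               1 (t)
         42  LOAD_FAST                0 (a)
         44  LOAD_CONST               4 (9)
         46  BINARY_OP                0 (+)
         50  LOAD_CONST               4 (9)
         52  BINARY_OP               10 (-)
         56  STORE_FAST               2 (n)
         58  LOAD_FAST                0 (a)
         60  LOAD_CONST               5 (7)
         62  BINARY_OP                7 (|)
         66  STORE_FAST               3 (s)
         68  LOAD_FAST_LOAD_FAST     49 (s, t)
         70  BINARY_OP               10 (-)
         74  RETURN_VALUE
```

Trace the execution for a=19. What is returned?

LOAD_FAST_LOAD_FAST a,a → push 19,19. Stack: [19, 19]
BINARY_OP + → 19 + 19 = 38. Stack: [38]
LOAD_FAST a → push 19. Stack: [38, 19]
LOAD_CONST → push 8. Stack: [38, 19, 8]
BINARY_OP + → 19 + 8 = 27. Stack: [38, 27]
BINARY_OP + → 38 + 27 = 65. Stack: [65]
STORE_FAST t → t=65. Stack: []
LOAD_CONST → push 11. Stack: [11]
STORE_FAST t → t=11. Stack: []
LOAD_CONST → push 12. Stack: [12]
LOAD_FAST t → push 11. Stack: [12, 11]
BINARY_OP - → 12 - 11 = 1. Stack: [1]
LOAD_FAST t → push 11. Stack: [1, 11]
BINARY_OP - → 1 - 11 = -10. Stack: [-10]
STORE_FAST t → t=-10. Stack: []
LOAD_FAST a → push 19. Stack: [19]
LOAD_CONST → push 9. Stack: [19, 9]
BINARY_OP + → 19 + 9 = 28. Stack: [28]
LOAD_CONST → push 9. Stack: [28, 9]
BINARY_OP - → 28 - 9 = 19. Stack: [19]
STORE_FAST n → n=19. Stack: []
LOAD_FAST a → push 19. Stack: [19]
LOAD_CONST → push 7. Stack: [19, 7]
BINARY_OP | → 19 | 7 = 23. Stack: [23]
STORE_FAST s → s=23. Stack: []
LOAD_FAST_LOAD_FAST s,t → push 23,-10. Stack: [23, -10]
BINARY_OP - → 23 - -10 = 33. Stack: [33]
RETURN_VALUE → return 33.

33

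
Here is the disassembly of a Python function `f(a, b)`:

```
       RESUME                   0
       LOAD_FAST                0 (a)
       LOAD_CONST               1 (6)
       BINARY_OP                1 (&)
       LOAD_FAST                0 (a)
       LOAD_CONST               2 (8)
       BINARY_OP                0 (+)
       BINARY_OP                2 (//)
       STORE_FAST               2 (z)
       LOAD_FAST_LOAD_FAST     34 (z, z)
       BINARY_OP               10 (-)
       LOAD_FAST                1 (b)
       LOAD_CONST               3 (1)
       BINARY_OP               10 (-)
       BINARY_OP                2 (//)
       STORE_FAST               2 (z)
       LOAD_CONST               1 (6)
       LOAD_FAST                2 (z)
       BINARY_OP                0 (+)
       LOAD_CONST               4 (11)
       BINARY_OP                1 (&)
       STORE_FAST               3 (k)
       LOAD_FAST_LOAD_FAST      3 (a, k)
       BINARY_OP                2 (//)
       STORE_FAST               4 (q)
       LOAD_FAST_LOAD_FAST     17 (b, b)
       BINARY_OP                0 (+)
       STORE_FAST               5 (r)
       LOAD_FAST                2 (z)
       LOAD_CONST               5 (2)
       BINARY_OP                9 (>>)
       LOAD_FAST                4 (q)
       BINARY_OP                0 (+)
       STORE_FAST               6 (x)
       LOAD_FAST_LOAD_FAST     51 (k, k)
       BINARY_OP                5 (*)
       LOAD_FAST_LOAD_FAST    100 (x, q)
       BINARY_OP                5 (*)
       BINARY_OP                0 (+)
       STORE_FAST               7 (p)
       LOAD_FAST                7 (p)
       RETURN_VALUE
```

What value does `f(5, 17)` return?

LOAD_FAST a → push 5. Stack: [5]
LOAD_CONST → push 6. Stack: [5, 6]
BINARY_OP & → 5 & 6 = 4. Stack: [4]
LOAD_FAST a → push 5. Stack: [4, 5]
LOAD_CONST → push 8. Stack: [4, 5, 8]
BINARY_OP + → 5 + 8 = 13. Stack: [4, 13]
BINARY_OP // → 4 // 13 = 0. Stack: [0]
STORE_FAST z → z=0. Stack: []
LOAD_FAST_LOAD_FAST z,z → push 0,0. Stack: [0, 0]
BINARY_OP - → 0 - 0 = 0. Stack: [0]
LOAD_FAST b → push 17. Stack: [0, 17]
LOAD_CONST → push 1. Stack: [0, 17, 1]
BINARY_OP - → 17 - 1 = 16. Stack: [0, 16]
BINARY_OP // → 0 // 16 = 0. Stack: [0]
STORE_FAST z → z=0. Stack: []
LOAD_CONST → push 6. Stack: [6]
LOAD_FAST z → push 0. Stack: [6, 0]
BINARY_OP + → 6 + 0 = 6. Stack: [6]
LOAD_CONST → push 11. Stack: [6, 11]
BINARY_OP & → 6 & 11 = 2. Stack: [2]
STORE_FAST k → k=2. Stack: []
LOAD_FAST_LOAD_FAST a,k → push 5,2. Stack: [5, 2]
BINARY_OP // → 5 // 2 = 2. Stack: [2]
STORE_FAST q → q=2. Stack: []
LOAD_FAST_LOAD_FAST b,b → push 17,17. Stack: [17, 17]
BINARY_OP + → 17 + 17 = 34. Stack: [34]
STORE_FAST r → r=34. Stack: []
LOAD_FAST z → push 0. Stack: [0]
LOAD_CONST → push 2. Stack: [0, 2]
BINARY_OP >> → 0 >> 2 = 0. Stack: [0]
LOAD_FAST q → push 2. Stack: [0, 2]
BINARY_OP + → 0 + 2 = 2. Stack: [2]
STORE_FAST x → x=2. Stack: []
LOAD_FAST_LOAD_FAST k,k → push 2,2. Stack: [2, 2]
BINARY_OP * → 2 * 2 = 4. Stack: [4]
LOAD_FAST_LOAD_FAST x,q → push 2,2. Stack: [4, 2, 2]
BINARY_OP * → 2 * 2 = 4. Stack: [4, 4]
BINARY_OP + → 4 + 4 = 8. Stack: [8]
STORE_FAST p → p=8. Stack: []
LOAD_FAST p → push 8. Stack: [8]
RETURN_VALUE → return 8.

8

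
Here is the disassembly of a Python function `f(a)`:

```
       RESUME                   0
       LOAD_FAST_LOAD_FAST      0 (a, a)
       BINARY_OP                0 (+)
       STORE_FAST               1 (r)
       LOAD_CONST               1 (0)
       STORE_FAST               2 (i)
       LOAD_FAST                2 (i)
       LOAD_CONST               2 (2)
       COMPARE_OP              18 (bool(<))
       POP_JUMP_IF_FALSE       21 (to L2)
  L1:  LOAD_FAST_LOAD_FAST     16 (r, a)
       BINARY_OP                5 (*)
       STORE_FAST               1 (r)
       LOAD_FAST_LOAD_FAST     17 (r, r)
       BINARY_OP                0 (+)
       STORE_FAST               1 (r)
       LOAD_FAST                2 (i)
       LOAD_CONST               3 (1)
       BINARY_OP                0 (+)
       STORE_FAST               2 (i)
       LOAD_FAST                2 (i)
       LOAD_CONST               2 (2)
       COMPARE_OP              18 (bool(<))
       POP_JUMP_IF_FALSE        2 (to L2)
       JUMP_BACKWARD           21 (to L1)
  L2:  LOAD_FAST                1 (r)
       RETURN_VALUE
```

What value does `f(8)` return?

LOAD_FAST_LOAD_FAST a,a → push 8,8. Stack: [8, 8]
BINARY_OP + → 8 + 8 = 16. Stack: [16]
STORE_FAST r → r=16. Stack: []
LOAD_CONST → push 0. Stack: [0]
STORE_FAST i → i=0. Stack: []
LOAD_FAST i → push 0. Stack: [0]
LOAD_CONST → push 2. Stack: [0, 2]
COMPARE_OP bool(<) → 0 vs 2 = True. Stack: [True]
POP_JUMP_IF_FALSE → pop True; no jump. Stack: []
LOAD_FAST_LOAD_FAST r,a → push 16,8. Stack: [16, 8]
BINARY_OP * → 16 * 8 = 128. Stack: [128]
STORE_FAST r → r=128. Stack: []
LOAD_FAST_LOAD_FAST r,r → push 128,128. Stack: [128, 128]
BINARY_OP + → 128 + 128 = 256. Stack: [256]
STORE_FAST r → r=256. Stack: []
LOAD_FAST i → push 0. Stack: [0]
LOAD_CONST → push 1. Stack: [0, 1]
BINARY_OP + → 0 + 1 = 1. Stack: [1]
STORE_FAST i → i=1. Stack: []
LOAD_FAST i → push 1. Stack: [1]
LOAD_CONST → push 2. Stack: [1, 2]
COMPARE_OP bool(<) → 1 vs 2 = True. Stack: [True]
POP_JUMP_IF_FALSE → pop True; no jump. Stack: []
LOAD_FAST_LOAD_FAST r,a → push 256,8. Stack: [256, 8]
BINARY_OP * → 256 * 8 = 2048. Stack: [2048]
STORE_FAST r → r=2048. Stack: []
LOAD_FAST_LOAD_FAST r,r → push 2048,2048. Stack: [2048, 2048]
BINARY_OP + → 2048 + 2048 = 4096. Stack: [4096]
STORE_FAST r → r=4096. Stack: []
LOAD_FAST i → push 1. Stack: [1]
LOAD_CONST → push 1. Stack: [1, 1]
BINARY_OP + → 1 + 1 = 2. Stack: [2]
STORE_FAST i → i=2. Stack: []
LOAD_FAST i → push 2. Stack: [2]
LOAD_CONST → push 2. Stack: [2, 2]
COMPARE_OP bool(<) → 2 vs 2 = False. Stack: [False]
POP_JUMP_IF_FALSE → pop False; jump. Stack: []
LOAD_FAST r → push 4096. Stack: [4096]
RETURN_VALUE → return 4096.

4096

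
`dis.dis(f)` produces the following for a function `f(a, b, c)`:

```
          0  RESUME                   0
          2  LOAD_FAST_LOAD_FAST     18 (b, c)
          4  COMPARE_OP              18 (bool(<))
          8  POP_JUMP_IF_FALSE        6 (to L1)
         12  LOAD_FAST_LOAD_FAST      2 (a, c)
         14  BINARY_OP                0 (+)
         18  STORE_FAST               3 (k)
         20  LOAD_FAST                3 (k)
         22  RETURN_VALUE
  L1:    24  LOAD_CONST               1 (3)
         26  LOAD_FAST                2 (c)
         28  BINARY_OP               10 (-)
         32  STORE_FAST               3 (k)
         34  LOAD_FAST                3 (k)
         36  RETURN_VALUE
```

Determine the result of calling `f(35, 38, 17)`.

LOAD_FAST_LOAD_FAST b,c → push 38,17. Stack: [38, 17]
COMPARE_OP bool(<) → 38 vs 17 = False. Stack: [False]
POP_JUMP_IF_FALSE → pop False; jump. Stack: []
LOAD_CONST → push 3. Stack: [3]
LOAD_FAST c → push 17. Stack: [3, 17]
BINARY_OP - → 3 - 17 = -14. Stack: [-14]
STORE_FAST k → k=-14. Stack: []
LOAD_FAST k → push -14. Stack: [-14]
RETURN_VALUE → return -14.

-14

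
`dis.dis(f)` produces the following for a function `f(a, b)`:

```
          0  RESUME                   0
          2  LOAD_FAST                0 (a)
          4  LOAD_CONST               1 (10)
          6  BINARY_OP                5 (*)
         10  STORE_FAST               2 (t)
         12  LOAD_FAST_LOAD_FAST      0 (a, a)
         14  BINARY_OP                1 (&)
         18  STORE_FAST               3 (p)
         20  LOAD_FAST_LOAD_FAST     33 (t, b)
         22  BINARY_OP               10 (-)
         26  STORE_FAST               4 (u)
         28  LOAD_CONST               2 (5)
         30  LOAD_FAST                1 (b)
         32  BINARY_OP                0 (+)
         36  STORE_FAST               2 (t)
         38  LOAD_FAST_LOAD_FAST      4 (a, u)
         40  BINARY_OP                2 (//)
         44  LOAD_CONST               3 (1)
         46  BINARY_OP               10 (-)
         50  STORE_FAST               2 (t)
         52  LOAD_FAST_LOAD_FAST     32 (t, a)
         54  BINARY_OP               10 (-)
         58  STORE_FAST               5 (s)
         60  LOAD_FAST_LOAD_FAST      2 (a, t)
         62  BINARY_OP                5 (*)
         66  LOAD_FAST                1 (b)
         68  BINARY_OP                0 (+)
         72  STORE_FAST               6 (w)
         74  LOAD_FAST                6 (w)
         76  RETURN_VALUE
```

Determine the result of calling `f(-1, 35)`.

LOAD_FAST a → push -1. Stack: [-1]
LOAD_CONST → push 10. Stack: [-1, 10]
BINARY_OP * → -1 * 10 = -10. Stack: [-10]
STORE_FAST t → t=-10. Stack: []
LOAD_FAST_LOAD_FAST a,a → push -1,-1. Stack: [-1, -1]
BINARY_OP & → -1 & -1 = -1. Stack: [-1]
STORE_FAST p → p=-1. Stack: []
LOAD_FAST_LOAD_FAST t,b → push -10,35. Stack: [-10, 35]
BINARY_OP - → -10 - 35 = -45. Stack: [-45]
STORE_FAST u → u=-45. Stack: []
LOAD_CONST → push 5. Stack: [5]
LOAD_FAST b → push 35. Stack: [5, 35]
BINARY_OP + → 5 + 35 = 40. Stack: [40]
STORE_FAST t → t=40. Stack: []
LOAD_FAST_LOAD_FAST a,u → push -1,-45. Stack: [-1, -45]
BINARY_OP // → -1 // -45 = 0. Stack: [0]
LOAD_CONST → push 1. Stack: [0, 1]
BINARY_OP - → 0 - 1 = -1. Stack: [-1]
STORE_FAST t → t=-1. Stack: []
LOAD_FAST_LOAD_FAST t,a → push -1,-1. Stack: [-1, -1]
BINARY_OP - → -1 - -1 = 0. Stack: [0]
STORE_FAST s → s=0. Stack: []
LOAD_FAST_LOAD_FAST a,t → push -1,-1. Stack: [-1, -1]
BINARY_OP * → -1 * -1 = 1. Stack: [1]
LOAD_FAST b → push 35. Stack: [1, 35]
BINARY_OP + → 1 + 35 = 36. Stack: [36]
STORE_FAST w → w=36. Stack: []
LOAD_FAST w → push 36. Stack: [36]
RETURN_VALUE → return 36.

36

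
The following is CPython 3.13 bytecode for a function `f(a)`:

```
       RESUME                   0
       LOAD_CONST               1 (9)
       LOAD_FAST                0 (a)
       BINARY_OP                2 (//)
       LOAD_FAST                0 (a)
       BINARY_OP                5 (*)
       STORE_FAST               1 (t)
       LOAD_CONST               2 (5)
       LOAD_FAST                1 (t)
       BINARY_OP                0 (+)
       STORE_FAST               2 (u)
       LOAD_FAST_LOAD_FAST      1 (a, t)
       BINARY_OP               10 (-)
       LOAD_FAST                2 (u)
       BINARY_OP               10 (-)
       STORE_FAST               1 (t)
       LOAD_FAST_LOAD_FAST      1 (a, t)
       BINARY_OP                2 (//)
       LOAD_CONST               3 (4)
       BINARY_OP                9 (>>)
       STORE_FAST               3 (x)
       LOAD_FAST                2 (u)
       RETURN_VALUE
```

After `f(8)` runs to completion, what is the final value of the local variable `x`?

LOAD_CONST → push 9. Stack: [9]
LOAD_FAST a → push 8. Stack: [9, 8]
BINARY_OP // → 9 // 8 = 1. Stack: [1]
LOAD_FAST a → push 8. Stack: [1, 8]
BINARY_OP * → 1 * 8 = 8. Stack: [8]
STORE_FAST t → t=8. Stack: []
LOAD_CONST → push 5. Stack: [5]
LOAD_FAST t → push 8. Stack: [5, 8]
BINARY_OP + → 5 + 8 = 13. Stack: [13]
STORE_FAST u → u=13. Stack: []
LOAD_FAST_LOAD_FAST a,t → push 8,8. Stack: [8, 8]
BINARY_OP - → 8 - 8 = 0. Stack: [0]
LOAD_FAST u → push 13. Stack: [0, 13]
BINARY_OP - → 0 - 13 = -13. Stack: [-13]
STORE_FAST t → t=-13. Stack: []
LOAD_FAST_LOAD_FAST a,t → push 8,-13. Stack: [8, -13]
BINARY_OP // → 8 // -13 = -1. Stack: [-1]
LOAD_CONST → push 4. Stack: [-1, 4]
BINARY_OP >> → -1 >> 4 = -1. Stack: [-1]
STORE_FAST x → x=-1. Stack: []
LOAD_FAST u → push 13. Stack: [13]
RETURN_VALUE → return 13.

-1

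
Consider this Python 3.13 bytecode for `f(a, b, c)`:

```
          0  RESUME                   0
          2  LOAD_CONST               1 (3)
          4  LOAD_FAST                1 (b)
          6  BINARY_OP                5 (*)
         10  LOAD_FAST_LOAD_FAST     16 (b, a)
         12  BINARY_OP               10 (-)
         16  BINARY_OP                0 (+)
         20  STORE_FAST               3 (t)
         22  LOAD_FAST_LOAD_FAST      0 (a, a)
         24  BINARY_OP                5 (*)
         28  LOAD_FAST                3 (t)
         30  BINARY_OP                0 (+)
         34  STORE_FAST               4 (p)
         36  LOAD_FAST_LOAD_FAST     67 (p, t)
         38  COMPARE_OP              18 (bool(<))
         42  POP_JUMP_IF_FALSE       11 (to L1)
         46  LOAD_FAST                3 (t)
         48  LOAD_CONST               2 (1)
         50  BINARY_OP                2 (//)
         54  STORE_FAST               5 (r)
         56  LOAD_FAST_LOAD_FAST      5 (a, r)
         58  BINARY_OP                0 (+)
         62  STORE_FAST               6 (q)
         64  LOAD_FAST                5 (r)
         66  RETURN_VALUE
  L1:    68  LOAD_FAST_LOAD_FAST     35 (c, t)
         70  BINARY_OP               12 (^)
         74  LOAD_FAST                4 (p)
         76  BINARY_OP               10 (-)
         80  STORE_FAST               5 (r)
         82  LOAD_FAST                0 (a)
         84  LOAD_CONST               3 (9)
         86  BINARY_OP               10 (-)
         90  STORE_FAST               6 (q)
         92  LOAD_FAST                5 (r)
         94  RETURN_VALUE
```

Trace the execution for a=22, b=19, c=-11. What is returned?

-599

LOAD_CONST → push 3. Stack: [3]
LOAD_FAST b → push 19. Stack: [3, 19]
BINARY_OP * → 3 * 19 = 57. Stack: [57]
LOAD_FAST_LOAD_FAST b,a → push 19,22. Stack: [57, 19, 22]
BINARY_OP - → 19 - 22 = -3. Stack: [57, -3]
BINARY_OP + → 57 + -3 = 54. Stack: [54]
STORE_FAST t → t=54. Stack: []
LOAD_FAST_LOAD_FAST a,a → push 22,22. Stack: [22, 22]
BINARY_OP * → 22 * 22 = 484. Stack: [484]
LOAD_FAST t → push 54. Stack: [484, 54]
BINARY_OP + → 484 + 54 = 538. Stack: [538]
STORE_FAST p → p=538. Stack: []
LOAD_FAST_LOAD_FAST p,t → push 538,54. Stack: [538, 54]
COMPARE_OP bool(<) → 538 vs 54 = False. Stack: [False]
POP_JUMP_IF_FALSE → pop False; jump. Stack: []
LOAD_FAST_LOAD_FAST c,t → push -11,54. Stack: [-11, 54]
BINARY_OP ^ → -11 ^ 54 = -61. Stack: [-61]
LOAD_FAST p → push 538. Stack: [-61, 538]
BINARY_OP - → -61 - 538 = -599. Stack: [-599]
STORE_FAST r → r=-599. Stack: []
LOAD_FAST a → push 22. Stack: [22]
LOAD_CONST → push 9. Stack: [22, 9]
BINARY_OP - → 22 - 9 = 13. Stack: [13]
STORE_FAST q → q=13. Stack: []
LOAD_FAST r → push -599. Stack: [-599]
RETURN_VALUE → return -599.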